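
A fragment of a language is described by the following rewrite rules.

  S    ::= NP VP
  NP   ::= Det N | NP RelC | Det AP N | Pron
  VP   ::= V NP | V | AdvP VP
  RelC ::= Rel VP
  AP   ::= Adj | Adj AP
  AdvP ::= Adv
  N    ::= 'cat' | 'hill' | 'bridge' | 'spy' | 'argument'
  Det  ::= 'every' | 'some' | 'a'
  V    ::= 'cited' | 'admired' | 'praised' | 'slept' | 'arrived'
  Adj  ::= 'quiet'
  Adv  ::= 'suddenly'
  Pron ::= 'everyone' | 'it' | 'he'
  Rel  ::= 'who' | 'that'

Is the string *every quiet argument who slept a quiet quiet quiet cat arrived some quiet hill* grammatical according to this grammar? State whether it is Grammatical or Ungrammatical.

Grammatical

S
  NP
    NP
      Det: every
      AP
        Adj: quiet
      N: argument
    RelC
      Rel: who
      VP
        V: slept
        NP
          Det: a
          AP
            Adj: quiet
            AP
              Adj: quiet
              AP
                Adj: quiet
          N: cat
  VP
    V: arrived
    NP
      Det: some
      AP
        Adj: quiet
      N: hill
Each bracket corresponds to one application of a listed rule, so the string is derivable from S.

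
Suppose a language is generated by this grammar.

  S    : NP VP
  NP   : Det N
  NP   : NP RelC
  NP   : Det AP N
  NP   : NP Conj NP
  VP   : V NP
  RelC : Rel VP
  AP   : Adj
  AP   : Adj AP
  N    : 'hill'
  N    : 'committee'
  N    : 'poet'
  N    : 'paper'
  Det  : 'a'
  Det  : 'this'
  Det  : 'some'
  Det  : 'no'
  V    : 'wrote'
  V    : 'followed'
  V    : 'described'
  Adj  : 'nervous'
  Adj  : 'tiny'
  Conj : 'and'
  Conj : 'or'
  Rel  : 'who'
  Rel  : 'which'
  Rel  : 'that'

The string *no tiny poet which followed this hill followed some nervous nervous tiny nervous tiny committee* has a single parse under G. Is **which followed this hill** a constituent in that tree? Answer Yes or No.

[S [NP [NP [Det no] [AP [Adj tiny]] [N poet]] [RelC [Rel which] [VP [V followed] [NP [Det this] [N hill]]]]] [VP [V followed] [NP [Det some] [AP [Adj nervous] [AP [Adj nervous] [AP [Adj tiny] [AP [Adj nervous] [AP [Adj tiny]]]]]] [N committee]]]]
The words 'which followed this hill' are exhaustively dominated by a single RelC node (built by RelC → Rel VP), so they form a constituent.

Yes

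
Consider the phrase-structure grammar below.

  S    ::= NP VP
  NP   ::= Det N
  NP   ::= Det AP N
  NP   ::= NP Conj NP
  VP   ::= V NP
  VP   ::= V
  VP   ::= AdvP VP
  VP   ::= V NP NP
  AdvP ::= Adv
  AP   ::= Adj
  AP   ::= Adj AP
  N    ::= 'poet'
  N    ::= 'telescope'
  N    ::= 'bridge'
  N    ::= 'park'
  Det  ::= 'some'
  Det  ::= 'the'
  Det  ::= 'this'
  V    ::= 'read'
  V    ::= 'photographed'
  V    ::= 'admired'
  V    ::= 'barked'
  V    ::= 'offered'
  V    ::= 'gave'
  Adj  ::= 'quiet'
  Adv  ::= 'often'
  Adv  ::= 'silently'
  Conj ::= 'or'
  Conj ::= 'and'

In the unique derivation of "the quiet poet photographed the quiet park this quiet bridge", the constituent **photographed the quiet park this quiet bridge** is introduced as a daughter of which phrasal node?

S

[S [NP [Det the] [AP [Adj quiet]] [N poet]] [VP [V photographed] [NP [Det the] [AP [Adj quiet]] [N park]] [NP [Det this] [AP [Adj quiet]] [N bridge]]]]
The span 'photographed the quiet park this quiet bridge' is the VP node built by VP → V NP NP.
Its mother is the S built by S → NP VP.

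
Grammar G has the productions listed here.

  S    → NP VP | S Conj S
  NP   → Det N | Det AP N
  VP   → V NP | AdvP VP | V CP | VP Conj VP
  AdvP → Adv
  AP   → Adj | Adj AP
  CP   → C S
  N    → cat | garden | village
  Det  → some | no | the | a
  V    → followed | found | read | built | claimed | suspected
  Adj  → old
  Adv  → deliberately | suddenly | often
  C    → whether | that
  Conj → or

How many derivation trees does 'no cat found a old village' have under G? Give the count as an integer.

1

[S [NP [Det no] [N cat]] [VP [V found] [NP [Det a] [AP [Adj old]] [N village]]]]
No rule offers an alternative attachment or grouping for any span, so this is the only derivation.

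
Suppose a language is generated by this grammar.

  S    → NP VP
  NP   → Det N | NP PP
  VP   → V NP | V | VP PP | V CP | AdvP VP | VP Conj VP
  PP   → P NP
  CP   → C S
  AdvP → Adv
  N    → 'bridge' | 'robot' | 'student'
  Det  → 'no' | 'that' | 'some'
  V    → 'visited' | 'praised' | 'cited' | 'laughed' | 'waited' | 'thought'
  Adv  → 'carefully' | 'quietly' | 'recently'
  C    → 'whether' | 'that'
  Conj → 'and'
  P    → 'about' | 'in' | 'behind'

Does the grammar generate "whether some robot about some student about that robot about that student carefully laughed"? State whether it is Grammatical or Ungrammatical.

For S → NP VP, no prefix of the string parses as an NP.

Ungrammatical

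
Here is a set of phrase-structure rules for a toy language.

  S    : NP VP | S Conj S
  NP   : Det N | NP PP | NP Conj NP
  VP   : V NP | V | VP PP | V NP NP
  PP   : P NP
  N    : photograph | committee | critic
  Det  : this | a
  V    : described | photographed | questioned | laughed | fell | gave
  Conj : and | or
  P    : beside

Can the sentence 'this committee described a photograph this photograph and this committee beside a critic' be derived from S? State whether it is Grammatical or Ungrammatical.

Grammatical

S
  NP
    Det: this
    N: committee
  VP
    VP
      V: described
      NP
        Det: a
        N: photograph
      NP
        NP
          Det: this
          N: photograph
        Conj: and
        NP
          Det: this
          N: committee
    PP
      P: beside
      NP
        Det: a
        N: critic
Each bracket corresponds to one application of a listed rule, so the string is derivable from S.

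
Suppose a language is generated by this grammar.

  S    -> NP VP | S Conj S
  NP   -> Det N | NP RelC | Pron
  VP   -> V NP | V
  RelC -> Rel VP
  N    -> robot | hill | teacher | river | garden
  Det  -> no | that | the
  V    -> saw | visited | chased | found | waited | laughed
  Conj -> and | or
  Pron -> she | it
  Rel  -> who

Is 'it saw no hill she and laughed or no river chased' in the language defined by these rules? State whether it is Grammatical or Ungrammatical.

Ungrammatical

An N word can never sit immediately before a Pron word in any string this grammar generates, so the substring 'hill she' rules out a derivation.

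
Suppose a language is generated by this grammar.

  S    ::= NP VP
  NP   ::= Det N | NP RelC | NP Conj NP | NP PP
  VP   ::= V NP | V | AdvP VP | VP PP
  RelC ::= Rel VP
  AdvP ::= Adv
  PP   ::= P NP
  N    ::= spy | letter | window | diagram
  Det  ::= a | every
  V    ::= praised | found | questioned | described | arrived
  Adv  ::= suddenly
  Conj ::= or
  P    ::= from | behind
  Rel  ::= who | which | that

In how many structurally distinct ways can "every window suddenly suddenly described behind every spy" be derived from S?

3

Two of the 3 distinct bracketings:
[S [NP [Det every] [N window]] [VP [AdvP [Adv suddenly]] [VP [AdvP [Adv suddenly]] [VP [VP [V described]] [PP [P behind] [NP [Det every] [N spy]]]]]]]
[S [NP [Det every] [N window]] [VP [AdvP [Adv suddenly]] [VP [VP [AdvP [Adv suddenly]] [VP [V described]]] [PP [P behind] [NP [Det every] [N spy]]]]]]
The trees differ in how a recursive rule is bracketed over the same span.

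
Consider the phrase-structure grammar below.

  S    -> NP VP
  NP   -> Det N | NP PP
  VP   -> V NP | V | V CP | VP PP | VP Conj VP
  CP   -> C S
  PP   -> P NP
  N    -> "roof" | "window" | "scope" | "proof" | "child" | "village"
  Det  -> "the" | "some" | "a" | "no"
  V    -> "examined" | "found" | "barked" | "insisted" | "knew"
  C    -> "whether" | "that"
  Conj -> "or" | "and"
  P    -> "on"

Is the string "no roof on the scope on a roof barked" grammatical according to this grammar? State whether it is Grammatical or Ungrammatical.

[S [NP [NP [Det no] [N roof]] [PP [P on] [NP [NP [Det the] [N scope]] [PP [P on] [NP [Det a] [N roof]]]]]] [VP [V barked]]]
Every word is introduced by a lexical rule and the phrasal rules combine the resulting categories into a single S.

Grammatical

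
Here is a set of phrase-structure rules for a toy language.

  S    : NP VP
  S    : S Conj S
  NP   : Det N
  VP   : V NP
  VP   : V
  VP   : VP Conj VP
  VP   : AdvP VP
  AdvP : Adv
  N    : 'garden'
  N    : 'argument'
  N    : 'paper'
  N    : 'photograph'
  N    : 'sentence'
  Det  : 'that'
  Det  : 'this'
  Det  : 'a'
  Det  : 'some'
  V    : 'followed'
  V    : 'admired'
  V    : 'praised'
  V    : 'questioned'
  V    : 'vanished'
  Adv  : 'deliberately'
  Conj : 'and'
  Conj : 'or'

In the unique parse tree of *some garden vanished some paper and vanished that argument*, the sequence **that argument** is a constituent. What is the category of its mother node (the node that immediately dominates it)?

VP

S
  NP
    Det: some
    N: garden
  VP
    VP
      V: vanished
      NP
        Det: some
        N: paper
    Conj: and
    VP
      V: vanished
      NP
        Det: that
        N: argument
The span 'that argument' is the NP node built by NP → Det N.
Its mother is the VP built by VP → V NP.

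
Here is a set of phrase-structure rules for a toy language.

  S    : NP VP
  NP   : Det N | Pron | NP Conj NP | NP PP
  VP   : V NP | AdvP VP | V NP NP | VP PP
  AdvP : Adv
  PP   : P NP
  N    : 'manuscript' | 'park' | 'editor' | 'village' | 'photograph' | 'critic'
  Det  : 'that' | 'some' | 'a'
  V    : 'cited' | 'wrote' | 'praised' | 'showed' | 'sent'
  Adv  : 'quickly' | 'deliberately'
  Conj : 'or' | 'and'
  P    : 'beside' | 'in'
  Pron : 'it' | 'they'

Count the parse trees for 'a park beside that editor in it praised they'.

2

The two bracketings:
[S [NP [NP [Det a] [N park]] [PP [P beside] [NP [NP [Det that] [N editor]] [PP [P in] [NP [Pron it]]]]]] [VP [V praised] [NP [Pron they]]]]
[S [NP [NP [NP [Det a] [N park]] [PP [P beside] [NP [Det that] [N editor]]]] [PP [P in] [NP [Pron it]]]] [VP [V praised] [NP [Pron they]]]]
The trees differ in how a recursive rule is bracketed over the same span.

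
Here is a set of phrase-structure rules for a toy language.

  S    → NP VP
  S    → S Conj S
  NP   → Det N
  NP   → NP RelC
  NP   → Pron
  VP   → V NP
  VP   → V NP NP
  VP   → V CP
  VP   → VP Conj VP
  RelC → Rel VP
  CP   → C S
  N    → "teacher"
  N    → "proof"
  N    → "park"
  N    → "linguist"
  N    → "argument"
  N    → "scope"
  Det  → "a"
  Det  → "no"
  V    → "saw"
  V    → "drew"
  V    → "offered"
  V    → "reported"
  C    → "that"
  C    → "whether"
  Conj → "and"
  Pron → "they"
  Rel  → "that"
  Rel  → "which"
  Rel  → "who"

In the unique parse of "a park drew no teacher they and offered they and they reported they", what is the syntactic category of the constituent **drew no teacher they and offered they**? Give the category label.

VP

S
  S
    NP
      Det: a
      N: park
    VP
      VP
        V: drew
        NP
          Det: no
          N: teacher
        NP
          Pron: they
      Conj: and
      VP
        V: offered
        NP
          Pron: they
  Conj: and
  S
    NP
      Pron: they
    VP
      V: reported
      NP
        Pron: they
The span 'drew no teacher they and offered they' is the VP node built by VP → VP Conj VP.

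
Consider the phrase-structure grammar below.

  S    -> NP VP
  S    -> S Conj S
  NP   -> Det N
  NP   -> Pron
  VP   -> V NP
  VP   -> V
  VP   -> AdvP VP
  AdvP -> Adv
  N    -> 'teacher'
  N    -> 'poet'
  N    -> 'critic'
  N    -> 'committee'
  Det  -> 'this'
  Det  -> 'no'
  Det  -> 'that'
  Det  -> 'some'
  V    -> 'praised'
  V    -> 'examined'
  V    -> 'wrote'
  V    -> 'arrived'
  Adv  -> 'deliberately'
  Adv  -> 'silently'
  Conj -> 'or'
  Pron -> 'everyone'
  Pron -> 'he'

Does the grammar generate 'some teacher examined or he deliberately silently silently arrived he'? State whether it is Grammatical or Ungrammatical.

Grammatical

S
  S
    NP
      Det: some
      N: teacher
    VP
      V: examined
  Conj: or
  S
    NP
      Pron: he
    VP
      AdvP
        Adv: deliberately
      VP
        AdvP
          Adv: silently
        VP
          AdvP
            Adv: silently
          VP
            V: arrived
            NP
              Pron: he
Every word is introduced by a lexical rule and the phrasal rules combine the resulting categories into a single S.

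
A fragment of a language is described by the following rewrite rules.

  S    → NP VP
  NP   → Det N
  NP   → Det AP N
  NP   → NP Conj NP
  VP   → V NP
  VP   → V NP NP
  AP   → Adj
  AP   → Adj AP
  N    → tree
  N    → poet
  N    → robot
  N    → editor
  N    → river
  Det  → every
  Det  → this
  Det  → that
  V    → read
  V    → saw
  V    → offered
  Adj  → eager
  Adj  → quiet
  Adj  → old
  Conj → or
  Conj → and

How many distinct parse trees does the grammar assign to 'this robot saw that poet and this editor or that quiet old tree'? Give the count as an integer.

2

The two bracketings:
[S [NP [Det this] [N robot]] [VP [V saw] [NP [NP [Det that] [N poet]] [Conj and] [NP [NP [Det this] [N editor]] [Conj or] [NP [Det that] [AP [Adj quiet] [AP [Adj old]]] [N tree]]]]]]
[S [NP [Det this] [N robot]] [VP [V saw] [NP [NP [NP [Det that] [N poet]] [Conj and] [NP [Det this] [N editor]]] [Conj or] [NP [Det that] [AP [Adj quiet] [AP [Adj old]]] [N tree]]]]]
The trees differ in how a recursive rule is bracketed over the same span.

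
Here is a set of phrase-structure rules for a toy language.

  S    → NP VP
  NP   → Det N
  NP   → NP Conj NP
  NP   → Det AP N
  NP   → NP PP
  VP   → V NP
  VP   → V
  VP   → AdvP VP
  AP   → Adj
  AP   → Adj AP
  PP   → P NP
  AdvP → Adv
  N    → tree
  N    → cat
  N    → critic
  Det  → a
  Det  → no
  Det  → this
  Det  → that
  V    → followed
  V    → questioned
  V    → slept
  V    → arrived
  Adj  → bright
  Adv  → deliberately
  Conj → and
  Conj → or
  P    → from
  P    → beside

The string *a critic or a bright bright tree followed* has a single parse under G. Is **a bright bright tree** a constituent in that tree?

[S [NP [NP [Det a] [N critic]] [Conj or] [NP [Det a] [AP [Adj bright] [AP [Adj bright]]] [N tree]]] [VP [V followed]]]
The words 'a bright bright tree' are exhaustively dominated by a single NP node (built by NP → Det AP N), so they form a constituent.

Yes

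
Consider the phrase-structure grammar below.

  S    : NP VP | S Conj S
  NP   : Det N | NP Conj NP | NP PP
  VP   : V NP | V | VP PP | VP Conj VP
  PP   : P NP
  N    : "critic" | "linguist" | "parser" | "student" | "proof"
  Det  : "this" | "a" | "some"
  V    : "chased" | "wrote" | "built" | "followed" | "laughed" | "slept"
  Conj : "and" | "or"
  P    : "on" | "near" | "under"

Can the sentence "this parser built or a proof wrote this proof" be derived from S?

Grammatical

S
  S
    NP
      Det: this
      N: parser
    VP
      V: built
  Conj: or
  S
    NP
      Det: a
      N: proof
    VP
      V: wrote
      NP
        Det: this
        N: proof
The bracketing above is licensed at every node by one of the given productions, with S at the root.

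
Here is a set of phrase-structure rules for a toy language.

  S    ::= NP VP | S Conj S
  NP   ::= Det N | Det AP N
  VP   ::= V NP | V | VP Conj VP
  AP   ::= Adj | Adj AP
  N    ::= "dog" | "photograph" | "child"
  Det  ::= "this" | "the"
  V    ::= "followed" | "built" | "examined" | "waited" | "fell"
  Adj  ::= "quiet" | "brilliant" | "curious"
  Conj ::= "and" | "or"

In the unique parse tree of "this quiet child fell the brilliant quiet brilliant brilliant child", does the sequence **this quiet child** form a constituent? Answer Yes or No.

Yes

[S [NP [Det this] [AP [Adj quiet]] [N child]] [VP [V fell] [NP [Det the] [AP [Adj brilliant] [AP [Adj quiet] [AP [Adj brilliant] [AP [Adj brilliant]]]]] [N child]]]]
The words 'this quiet child' are exhaustively dominated by a single NP node (built by NP → Det AP N), so they form a constituent.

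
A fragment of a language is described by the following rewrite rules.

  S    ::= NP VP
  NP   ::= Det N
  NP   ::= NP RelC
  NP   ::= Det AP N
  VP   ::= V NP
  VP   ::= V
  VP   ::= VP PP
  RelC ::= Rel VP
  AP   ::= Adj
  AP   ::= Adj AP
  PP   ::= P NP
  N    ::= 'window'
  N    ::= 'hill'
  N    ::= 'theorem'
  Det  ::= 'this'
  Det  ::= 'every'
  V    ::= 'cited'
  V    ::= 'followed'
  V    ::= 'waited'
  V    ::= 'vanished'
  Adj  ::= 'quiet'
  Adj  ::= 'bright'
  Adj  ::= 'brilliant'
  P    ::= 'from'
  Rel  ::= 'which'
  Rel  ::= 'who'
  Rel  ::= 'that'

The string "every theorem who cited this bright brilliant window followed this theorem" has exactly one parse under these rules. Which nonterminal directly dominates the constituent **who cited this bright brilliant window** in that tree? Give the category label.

NP

[S [NP [NP [Det every] [N theorem]] [RelC [Rel who] [VP [V cited] [NP [Det this] [AP [Adj bright] [AP [Adj brilliant]]] [N window]]]]] [VP [V followed] [NP [Det this] [N theorem]]]]
The span 'who cited this bright brilliant window' is the RelC node built by RelC → Rel VP.
Its mother is the NP built by NP → NP RelC.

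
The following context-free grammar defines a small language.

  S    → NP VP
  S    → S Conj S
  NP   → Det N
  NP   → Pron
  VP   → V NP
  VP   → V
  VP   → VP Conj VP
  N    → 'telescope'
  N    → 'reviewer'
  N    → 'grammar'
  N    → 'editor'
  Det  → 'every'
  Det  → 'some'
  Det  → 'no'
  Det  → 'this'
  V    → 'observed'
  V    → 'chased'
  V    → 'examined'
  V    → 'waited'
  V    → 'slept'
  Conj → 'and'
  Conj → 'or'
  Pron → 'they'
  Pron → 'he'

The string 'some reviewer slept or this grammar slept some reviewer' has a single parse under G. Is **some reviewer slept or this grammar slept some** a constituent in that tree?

No

[S [S [NP [Det some] [N reviewer]] [VP [V slept]]] [Conj or] [S [NP [Det this] [N grammar]] [VP [V slept] [NP [Det some] [N reviewer]]]]]
The smallest constituent containing 'some reviewer slept or this grammar slept some' is the S spanning 'some reviewer slept or this grammar slept some reviewer'; no single node in the tree dominates exactly the given words.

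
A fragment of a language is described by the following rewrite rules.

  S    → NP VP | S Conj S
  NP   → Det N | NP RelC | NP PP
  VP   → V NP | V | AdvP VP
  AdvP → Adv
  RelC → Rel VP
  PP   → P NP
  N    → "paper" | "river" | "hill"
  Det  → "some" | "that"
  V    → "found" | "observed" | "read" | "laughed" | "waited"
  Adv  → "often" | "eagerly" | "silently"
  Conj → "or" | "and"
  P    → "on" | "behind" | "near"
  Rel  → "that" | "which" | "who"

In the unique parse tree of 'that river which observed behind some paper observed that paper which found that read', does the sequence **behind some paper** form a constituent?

Yes

[S [NP [NP [NP [Det that] [N river]] [RelC [Rel which] [VP [V observed]]]] [PP [P behind] [NP [Det some] [N paper]]]] [VP [V observed] [NP [NP [NP [Det that] [N paper]] [RelC [Rel which] [VP [V found]]]] [RelC [Rel that] [VP [V read]]]]]]
The words 'behind some paper' are exhaustively dominated by a single PP node (built by PP → P NP), so they form a constituent.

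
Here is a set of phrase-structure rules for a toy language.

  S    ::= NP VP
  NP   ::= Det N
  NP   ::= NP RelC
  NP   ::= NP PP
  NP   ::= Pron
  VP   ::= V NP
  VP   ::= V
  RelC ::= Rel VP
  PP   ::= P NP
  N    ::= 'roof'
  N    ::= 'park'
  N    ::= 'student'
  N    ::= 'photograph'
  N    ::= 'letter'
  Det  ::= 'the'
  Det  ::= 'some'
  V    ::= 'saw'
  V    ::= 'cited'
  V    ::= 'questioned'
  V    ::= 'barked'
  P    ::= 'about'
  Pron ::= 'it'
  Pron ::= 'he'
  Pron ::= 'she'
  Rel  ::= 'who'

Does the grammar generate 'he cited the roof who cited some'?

Ungrammatical

For S → NP VP, the only prefix that parses as NP is 'he', but the remainder 'cited the roof who cited some' is not a VP under these rules.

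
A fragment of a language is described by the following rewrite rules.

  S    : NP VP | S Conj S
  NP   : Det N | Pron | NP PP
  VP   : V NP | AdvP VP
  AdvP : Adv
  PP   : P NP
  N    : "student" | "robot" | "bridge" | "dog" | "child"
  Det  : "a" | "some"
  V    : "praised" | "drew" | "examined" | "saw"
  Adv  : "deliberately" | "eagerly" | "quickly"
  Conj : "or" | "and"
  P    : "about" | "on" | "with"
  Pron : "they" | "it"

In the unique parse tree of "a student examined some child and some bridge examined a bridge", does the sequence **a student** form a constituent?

[S [S [NP [Det a] [N student]] [VP [V examined] [NP [Det some] [N child]]]] [Conj and] [S [NP [Det some] [N bridge]] [VP [V examined] [NP [Det a] [N bridge]]]]]
The words 'a student' are exhaustively dominated by a single NP node (built by NP → Det N), so they form a constituent.

Yes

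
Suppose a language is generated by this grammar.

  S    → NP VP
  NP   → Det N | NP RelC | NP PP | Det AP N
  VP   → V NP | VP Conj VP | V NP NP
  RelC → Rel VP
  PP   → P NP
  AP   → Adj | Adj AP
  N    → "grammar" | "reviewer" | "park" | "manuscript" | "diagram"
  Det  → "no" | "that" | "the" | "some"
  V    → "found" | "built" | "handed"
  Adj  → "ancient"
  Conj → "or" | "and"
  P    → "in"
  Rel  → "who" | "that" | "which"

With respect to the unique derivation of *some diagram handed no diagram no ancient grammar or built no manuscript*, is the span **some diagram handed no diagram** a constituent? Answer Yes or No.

No

[S [NP [Det some] [N diagram]] [VP [VP [V handed] [NP [Det no] [N diagram]] [NP [Det no] [AP [Adj ancient]] [N grammar]]] [Conj or] [VP [V built] [NP [Det no] [N manuscript]]]]]
The smallest constituent containing 'some diagram handed no diagram' is the S spanning 'some diagram handed no diagram no ancient grammar or built no manuscript'; no single node in the tree dominates exactly the given words.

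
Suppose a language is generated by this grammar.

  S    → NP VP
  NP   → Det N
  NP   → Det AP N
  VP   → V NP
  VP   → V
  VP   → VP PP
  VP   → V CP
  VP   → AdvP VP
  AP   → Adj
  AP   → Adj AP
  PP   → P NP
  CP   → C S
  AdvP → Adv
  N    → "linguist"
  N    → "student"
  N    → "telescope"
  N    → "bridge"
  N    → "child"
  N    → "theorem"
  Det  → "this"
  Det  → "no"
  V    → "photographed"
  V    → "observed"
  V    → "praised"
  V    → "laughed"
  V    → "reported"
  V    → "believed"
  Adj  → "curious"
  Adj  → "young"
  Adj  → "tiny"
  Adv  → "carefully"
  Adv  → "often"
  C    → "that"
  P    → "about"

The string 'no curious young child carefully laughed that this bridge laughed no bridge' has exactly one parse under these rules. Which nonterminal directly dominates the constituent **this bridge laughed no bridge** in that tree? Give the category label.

[S [NP [Det no] [AP [Adj curious] [AP [Adj young]]] [N child]] [VP [AdvP [Adv carefully]] [VP [V laughed] [CP [C that] [S [NP [Det this] [N bridge]] [VP [V laughed] [NP [Det no] [N bridge]]]]]]]]
The span 'this bridge laughed no bridge' is the S node built by S → NP VP.
Its mother is the CP built by CP → C S.

CP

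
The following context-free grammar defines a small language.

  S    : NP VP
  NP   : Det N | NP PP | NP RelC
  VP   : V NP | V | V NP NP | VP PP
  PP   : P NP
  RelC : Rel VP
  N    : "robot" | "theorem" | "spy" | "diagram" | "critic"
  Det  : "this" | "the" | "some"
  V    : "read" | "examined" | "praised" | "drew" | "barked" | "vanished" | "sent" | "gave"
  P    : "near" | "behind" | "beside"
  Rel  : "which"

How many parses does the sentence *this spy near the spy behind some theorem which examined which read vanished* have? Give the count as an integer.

9

Two of the 9 distinct bracketings:
[S [NP [NP [Det this] [N spy]] [PP [P near] [NP [NP [Det the] [N spy]] [PP [P behind] [NP [NP [NP [Det some] [N theorem]] [RelC [Rel which] [VP [V examined]]]] [RelC [Rel which] [VP [V read]]]]]]]] [VP [V vanished]]]
[S [NP [NP [Det this] [N spy]] [PP [P near] [NP [NP [NP [Det the] [N spy]] [PP [P behind] [NP [NP [Det some] [N theorem]] [RelC [Rel which] [VP [V examined]]]]]] [RelC [Rel which] [VP [V read]]]]]] [VP [V vanished]]]
The trees differ in how a recursive rule is bracketed over the same span.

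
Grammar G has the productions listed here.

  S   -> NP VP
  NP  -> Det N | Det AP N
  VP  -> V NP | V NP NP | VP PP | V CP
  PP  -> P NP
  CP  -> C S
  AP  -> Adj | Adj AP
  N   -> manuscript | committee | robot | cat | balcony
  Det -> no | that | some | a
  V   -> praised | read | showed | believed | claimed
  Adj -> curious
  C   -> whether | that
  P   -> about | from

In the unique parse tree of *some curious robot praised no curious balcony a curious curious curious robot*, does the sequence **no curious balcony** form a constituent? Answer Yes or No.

[S [NP [Det some] [AP [Adj curious]] [N robot]] [VP [V praised] [NP [Det no] [AP [Adj curious]] [N balcony]] [NP [Det a] [AP [Adj curious] [AP [Adj curious] [AP [Adj curious]]]] [N robot]]]]
The words 'no curious balcony' are exhaustively dominated by a single NP node (built by NP → Det AP N), so they form a constituent.

Yes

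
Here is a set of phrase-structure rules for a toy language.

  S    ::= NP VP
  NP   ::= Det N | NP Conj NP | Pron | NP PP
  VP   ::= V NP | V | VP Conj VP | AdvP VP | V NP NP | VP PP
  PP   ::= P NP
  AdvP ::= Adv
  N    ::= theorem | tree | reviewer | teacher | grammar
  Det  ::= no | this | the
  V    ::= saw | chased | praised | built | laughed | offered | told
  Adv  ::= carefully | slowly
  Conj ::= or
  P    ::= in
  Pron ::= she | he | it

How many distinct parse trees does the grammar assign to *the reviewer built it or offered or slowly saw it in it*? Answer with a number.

9

Two of the 9 distinct bracketings:
[S [NP [Det the] [N reviewer]] [VP [VP [V built] [NP [Pron it]]] [Conj or] [VP [VP [V offered]] [Conj or] [VP [AdvP [Adv slowly]] [VP [V saw] [NP [NP [Pron it]] [PP [P in] [NP [Pron it]]]]]]]]]
[S [NP [Det the] [N reviewer]] [VP [VP [V built] [NP [Pron it]]] [Conj or] [VP [VP [V offered]] [Conj or] [VP [AdvP [Adv slowly]] [VP [VP [V saw] [NP [Pron it]]] [PP [P in] [NP [Pron it]]]]]]]]
The difference turns on whether NP → NP PP is used at the relevant span, versus an alternative expansion of NP.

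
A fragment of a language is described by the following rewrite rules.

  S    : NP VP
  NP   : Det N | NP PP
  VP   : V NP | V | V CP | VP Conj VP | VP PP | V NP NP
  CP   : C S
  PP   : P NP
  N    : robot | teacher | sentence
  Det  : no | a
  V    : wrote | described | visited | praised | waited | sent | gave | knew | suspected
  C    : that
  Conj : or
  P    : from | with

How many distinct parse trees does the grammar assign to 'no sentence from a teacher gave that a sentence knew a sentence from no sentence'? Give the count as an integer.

3

Two of the 3 distinct bracketings:
[S [NP [NP [Det no] [N sentence]] [PP [P from] [NP [Det a] [N teacher]]]] [VP [V gave] [CP [C that] [S [NP [Det a] [N sentence]] [VP [V knew] [NP [NP [Det a] [N sentence]] [PP [P from] [NP [Det no] [N sentence]]]]]]]]]
[S [NP [NP [Det no] [N sentence]] [PP [P from] [NP [Det a] [N teacher]]]] [VP [V gave] [CP [C that] [S [NP [Det a] [N sentence]] [VP [VP [V knew] [NP [Det a] [N sentence]]] [PP [P from] [NP [Det no] [N sentence]]]]]]]]
The difference turns on whether VP → VP PP is used at the relevant span, versus an alternative expansion of VP.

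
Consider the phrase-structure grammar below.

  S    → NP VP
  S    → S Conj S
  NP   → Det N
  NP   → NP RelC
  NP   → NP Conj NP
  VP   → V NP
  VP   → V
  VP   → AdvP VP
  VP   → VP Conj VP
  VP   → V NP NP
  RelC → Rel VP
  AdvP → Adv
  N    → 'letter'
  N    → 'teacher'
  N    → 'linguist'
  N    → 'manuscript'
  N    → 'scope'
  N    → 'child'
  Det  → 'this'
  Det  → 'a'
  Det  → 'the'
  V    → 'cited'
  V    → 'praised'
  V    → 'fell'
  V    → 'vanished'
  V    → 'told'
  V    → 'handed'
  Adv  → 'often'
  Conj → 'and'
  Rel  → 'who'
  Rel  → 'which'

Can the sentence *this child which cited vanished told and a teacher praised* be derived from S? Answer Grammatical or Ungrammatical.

Ungrammatical

For S → NP VP, every NP-prefix leaves a non-VP remainder: after 'this child' the remainder is not a VP; after 'this child which cited' the remainder is not a VP. The alternative S rule S → S Conj S likewise has no satisfying split.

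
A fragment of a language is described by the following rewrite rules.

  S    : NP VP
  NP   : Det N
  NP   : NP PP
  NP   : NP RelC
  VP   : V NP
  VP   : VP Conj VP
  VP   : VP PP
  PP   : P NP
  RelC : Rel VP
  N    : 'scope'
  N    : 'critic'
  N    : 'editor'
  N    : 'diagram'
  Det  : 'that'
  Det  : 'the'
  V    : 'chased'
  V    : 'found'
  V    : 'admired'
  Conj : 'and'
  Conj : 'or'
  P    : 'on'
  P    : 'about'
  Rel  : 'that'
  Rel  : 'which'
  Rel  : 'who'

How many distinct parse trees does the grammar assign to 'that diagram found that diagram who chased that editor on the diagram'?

Two of the 4 distinct bracketings:
[S [NP [Det that] [N diagram]] [VP [V found] [NP [NP [NP [Det that] [N diagram]] [RelC [Rel who] [VP [V chased] [NP [Det that] [N editor]]]]] [PP [P on] [NP [Det the] [N diagram]]]]]]
[S [NP [Det that] [N diagram]] [VP [V found] [NP [NP [Det that] [N diagram]] [RelC [Rel who] [VP [V chased] [NP [NP [Det that] [N editor]] [PP [P on] [NP [Det the] [N diagram]]]]]]]]]
The trees differ in how a recursive rule is bracketed over the same span.

4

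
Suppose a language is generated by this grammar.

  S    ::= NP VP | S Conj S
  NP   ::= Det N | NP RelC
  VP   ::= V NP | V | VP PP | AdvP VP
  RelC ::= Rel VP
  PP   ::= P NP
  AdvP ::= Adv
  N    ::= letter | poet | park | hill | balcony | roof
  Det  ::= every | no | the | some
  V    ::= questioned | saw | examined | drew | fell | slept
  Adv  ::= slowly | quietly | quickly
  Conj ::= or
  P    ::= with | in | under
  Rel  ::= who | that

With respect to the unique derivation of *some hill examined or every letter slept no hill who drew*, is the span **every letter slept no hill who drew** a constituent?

Yes

[S [S [NP [Det some] [N hill]] [VP [V examined]]] [Conj or] [S [NP [Det every] [N letter]] [VP [V slept] [NP [NP [Det no] [N hill]] [RelC [Rel who] [VP [V drew]]]]]]]
The words 'every letter slept no hill who drew' are exhaustively dominated by a single S node (built by S → NP VP), so they form a constituent.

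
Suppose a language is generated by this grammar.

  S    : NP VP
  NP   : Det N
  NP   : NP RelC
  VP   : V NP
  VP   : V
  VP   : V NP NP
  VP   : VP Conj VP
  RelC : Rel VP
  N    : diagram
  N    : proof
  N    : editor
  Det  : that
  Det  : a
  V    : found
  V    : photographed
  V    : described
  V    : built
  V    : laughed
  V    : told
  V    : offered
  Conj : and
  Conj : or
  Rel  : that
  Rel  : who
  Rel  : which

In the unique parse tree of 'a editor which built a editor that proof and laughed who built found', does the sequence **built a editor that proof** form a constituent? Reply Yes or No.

[S [NP [NP [NP [Det a] [N editor]] [RelC [Rel which] [VP [VP [V built] [NP [Det a] [N editor]] [NP [Det that] [N proof]]] [Conj and] [VP [V laughed]]]]] [RelC [Rel who] [VP [V built]]]] [VP [V found]]]
The words 'built a editor that proof' are exhaustively dominated by a single VP node (built by VP → V NP NP), so they form a constituent.

Yes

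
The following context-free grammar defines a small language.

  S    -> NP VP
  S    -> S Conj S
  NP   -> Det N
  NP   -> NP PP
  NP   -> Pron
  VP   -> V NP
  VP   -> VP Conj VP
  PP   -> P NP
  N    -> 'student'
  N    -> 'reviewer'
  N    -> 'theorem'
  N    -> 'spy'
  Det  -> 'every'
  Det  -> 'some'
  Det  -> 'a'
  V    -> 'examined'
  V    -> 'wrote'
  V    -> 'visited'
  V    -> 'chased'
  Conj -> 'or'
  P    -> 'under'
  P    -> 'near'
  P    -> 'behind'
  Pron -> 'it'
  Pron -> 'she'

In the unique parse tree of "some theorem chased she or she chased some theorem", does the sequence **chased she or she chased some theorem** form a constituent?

No

[S [S [NP [Det some] [N theorem]] [VP [V chased] [NP [Pron she]]]] [Conj or] [S [NP [Pron she]] [VP [V chased] [NP [Det some] [N theorem]]]]]
The smallest constituent containing 'chased she or she chased some theorem' is the S spanning 'some theorem chased she or she chased some theorem'; no single node in the tree dominates exactly the given words.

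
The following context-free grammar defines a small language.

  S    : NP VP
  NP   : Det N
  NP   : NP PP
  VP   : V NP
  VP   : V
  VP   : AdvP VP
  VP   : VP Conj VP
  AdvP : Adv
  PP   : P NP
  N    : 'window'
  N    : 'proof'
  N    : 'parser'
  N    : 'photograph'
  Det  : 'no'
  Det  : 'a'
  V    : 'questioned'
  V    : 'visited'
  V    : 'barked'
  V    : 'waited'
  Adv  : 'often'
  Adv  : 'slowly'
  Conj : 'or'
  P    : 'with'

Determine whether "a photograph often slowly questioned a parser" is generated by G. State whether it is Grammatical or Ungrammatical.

[S [NP [Det a] [N photograph]] [VP [AdvP [Adv often]] [VP [AdvP [Adv slowly]] [VP [V questioned] [NP [Det a] [N parser]]]]]]
The bracketing above is licensed at every node by one of the given productions, with S at the root.

Grammatical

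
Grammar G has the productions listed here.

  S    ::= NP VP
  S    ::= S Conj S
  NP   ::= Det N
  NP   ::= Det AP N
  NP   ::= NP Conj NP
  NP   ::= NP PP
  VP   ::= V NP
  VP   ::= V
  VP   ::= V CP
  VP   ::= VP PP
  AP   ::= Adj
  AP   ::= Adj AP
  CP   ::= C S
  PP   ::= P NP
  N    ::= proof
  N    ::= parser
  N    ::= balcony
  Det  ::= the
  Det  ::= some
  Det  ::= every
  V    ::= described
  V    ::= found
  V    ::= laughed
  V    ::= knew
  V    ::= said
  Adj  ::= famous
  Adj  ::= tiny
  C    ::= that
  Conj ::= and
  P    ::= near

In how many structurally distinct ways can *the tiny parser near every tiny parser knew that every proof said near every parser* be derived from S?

The two bracketings:
[S [NP [NP [Det the] [AP [Adj tiny]] [N parser]] [PP [P near] [NP [Det every] [AP [Adj tiny]] [N parser]]]] [VP [V knew] [CP [C that] [S [NP [Det every] [N proof]] [VP [VP [V said]] [PP [P near] [NP [Det every] [N parser]]]]]]]]
[S [NP [NP [Det the] [AP [Adj tiny]] [N parser]] [PP [P near] [NP [Det every] [AP [Adj tiny]] [N parser]]]] [VP [VP [V knew] [CP [C that] [S [NP [Det every] [N proof]] [VP [V said]]]]] [PP [P near] [NP [Det every] [N parser]]]]]
The trees differ in how a recursive rule is bracketed over the same span.

2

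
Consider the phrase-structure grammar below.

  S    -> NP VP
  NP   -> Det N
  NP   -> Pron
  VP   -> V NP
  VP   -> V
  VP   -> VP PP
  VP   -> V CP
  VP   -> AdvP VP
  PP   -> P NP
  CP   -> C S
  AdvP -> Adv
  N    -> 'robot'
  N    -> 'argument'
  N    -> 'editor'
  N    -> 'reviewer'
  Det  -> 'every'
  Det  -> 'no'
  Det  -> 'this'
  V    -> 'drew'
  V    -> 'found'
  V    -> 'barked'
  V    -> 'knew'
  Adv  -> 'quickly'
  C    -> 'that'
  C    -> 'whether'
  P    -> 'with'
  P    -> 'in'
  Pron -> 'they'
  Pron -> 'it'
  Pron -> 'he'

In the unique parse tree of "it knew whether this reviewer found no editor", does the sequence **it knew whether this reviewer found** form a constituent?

[S [NP [Pron it]] [VP [V knew] [CP [C whether] [S [NP [Det this] [N reviewer]] [VP [V found] [NP [Det no] [N editor]]]]]]]
The smallest constituent containing 'it knew whether this reviewer found' is the S spanning 'it knew whether this reviewer found no editor'; no single node in the tree dominates exactly the given words.

No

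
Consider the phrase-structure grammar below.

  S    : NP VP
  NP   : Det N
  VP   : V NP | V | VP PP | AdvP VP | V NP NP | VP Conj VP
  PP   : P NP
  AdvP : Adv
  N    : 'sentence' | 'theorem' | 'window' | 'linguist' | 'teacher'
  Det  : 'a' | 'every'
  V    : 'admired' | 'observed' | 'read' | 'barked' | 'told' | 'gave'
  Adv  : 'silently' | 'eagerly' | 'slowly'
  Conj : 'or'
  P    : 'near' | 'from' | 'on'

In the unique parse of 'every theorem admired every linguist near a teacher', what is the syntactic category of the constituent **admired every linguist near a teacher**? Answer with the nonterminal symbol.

VP

[S [NP [Det every] [N theorem]] [VP [VP [V admired] [NP [Det every] [N linguist]]] [PP [P near] [NP [Det a] [N teacher]]]]]
The span 'admired every linguist near a teacher' is the VP node built by VP → VP PP.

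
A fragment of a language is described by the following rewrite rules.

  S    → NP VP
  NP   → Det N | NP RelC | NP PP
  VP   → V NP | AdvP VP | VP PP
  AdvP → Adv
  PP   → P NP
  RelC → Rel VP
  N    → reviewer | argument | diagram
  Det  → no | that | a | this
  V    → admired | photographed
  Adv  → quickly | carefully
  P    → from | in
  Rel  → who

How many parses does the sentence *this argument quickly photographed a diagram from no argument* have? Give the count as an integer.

3

Two of the 3 distinct bracketings:
[S [NP [Det this] [N argument]] [VP [AdvP [Adv quickly]] [VP [V photographed] [NP [NP [Det a] [N diagram]] [PP [P from] [NP [Det no] [N argument]]]]]]]
[S [NP [Det this] [N argument]] [VP [AdvP [Adv quickly]] [VP [VP [V photographed] [NP [Det a] [N diagram]]] [PP [P from] [NP [Det no] [N argument]]]]]]
The difference turns on whether NP → NP PP is used at the relevant span, versus an alternative expansion of NP.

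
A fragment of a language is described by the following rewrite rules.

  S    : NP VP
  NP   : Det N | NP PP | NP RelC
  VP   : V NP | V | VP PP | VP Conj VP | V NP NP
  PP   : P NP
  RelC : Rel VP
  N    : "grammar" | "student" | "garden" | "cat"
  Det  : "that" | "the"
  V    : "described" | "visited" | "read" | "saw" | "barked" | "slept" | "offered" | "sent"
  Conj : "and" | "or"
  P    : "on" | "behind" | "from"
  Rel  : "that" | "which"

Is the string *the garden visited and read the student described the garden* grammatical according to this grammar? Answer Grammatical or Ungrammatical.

For S → NP VP, the only prefix that parses as NP is 'the garden', but the remainder 'visited and read the student described the garden' is not a VP under these rules.

Ungrammatical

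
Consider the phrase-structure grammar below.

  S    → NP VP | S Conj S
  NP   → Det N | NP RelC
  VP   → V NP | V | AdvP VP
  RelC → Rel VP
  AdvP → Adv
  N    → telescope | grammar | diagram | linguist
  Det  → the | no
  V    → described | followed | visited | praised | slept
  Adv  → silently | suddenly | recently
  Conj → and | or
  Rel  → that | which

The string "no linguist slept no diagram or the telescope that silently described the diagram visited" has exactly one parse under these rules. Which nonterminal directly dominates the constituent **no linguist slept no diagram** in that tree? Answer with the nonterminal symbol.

S

S
  S
    NP
      Det: no
      N: linguist
    VP
      V: slept
      NP
        Det: no
        N: diagram
  Conj: or
  S
    NP
      NP
        Det: the
        N: telescope
      RelC
        Rel: that
        VP
          AdvP
            Adv: silently
          VP
            V: described
            NP
              Det: the
              N: diagram
    VP
      V: visited
The span 'no linguist slept no diagram' is the S node built by S → NP VP.
Its mother is the S built by S → S Conj S.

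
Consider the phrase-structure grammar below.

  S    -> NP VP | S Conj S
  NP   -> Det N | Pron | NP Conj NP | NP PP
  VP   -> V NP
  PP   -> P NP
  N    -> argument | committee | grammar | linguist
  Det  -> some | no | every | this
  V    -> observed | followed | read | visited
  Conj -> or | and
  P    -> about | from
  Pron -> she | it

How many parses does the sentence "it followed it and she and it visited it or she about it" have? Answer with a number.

4

Two of the 4 distinct bracketings:
[S [S [NP [Pron it]] [VP [V followed] [NP [Pron it]]]] [Conj and] [S [NP [NP [Pron she]] [Conj and] [NP [Pron it]]] [VP [V visited] [NP [NP [Pron it]] [Conj or] [NP [NP [Pron she]] [PP [P about] [NP [Pron it]]]]]]]]
[S [S [NP [Pron it]] [VP [V followed] [NP [Pron it]]]] [Conj and] [S [NP [NP [Pron she]] [Conj and] [NP [Pron it]]] [VP [V visited] [NP [NP [NP [Pron it]] [Conj or] [NP [Pron she]]] [PP [P about] [NP [Pron it]]]]]]]
The trees differ in how a recursive rule is bracketed over the same span.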